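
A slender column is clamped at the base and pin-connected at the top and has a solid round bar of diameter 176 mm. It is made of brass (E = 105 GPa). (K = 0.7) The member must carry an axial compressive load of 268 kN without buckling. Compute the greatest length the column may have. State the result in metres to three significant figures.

I = πd⁴/64 = π×176⁴/64 = 4.710×10^7 mm⁴
I = 4.710×10^-5 m⁴
At the buckling limit P_cr = P = 2.680×10^5 N
From P_cr = π²EI/(K·L)²:  L = (1/K)·√(π²EI/P_cr) = (1/0.7)·√(π²×1.05×10^11×4.710×10^-5/2.680×10^5)
L = 19.3 m

L_max ≈ 19.3 m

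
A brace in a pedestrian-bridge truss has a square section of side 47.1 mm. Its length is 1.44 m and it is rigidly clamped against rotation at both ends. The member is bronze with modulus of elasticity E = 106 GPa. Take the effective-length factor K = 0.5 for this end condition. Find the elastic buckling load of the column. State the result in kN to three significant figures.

P_cr ≈ 828 kN

I = a⁴/12 = 47.1⁴/12 = 4.101×10^5 mm⁴
I = 4.101×10^5 mm⁴ = 4.101×10^-7 m⁴
Effective length L_e = K·L = 0.5 × 1.44 = 0.7200 m
P_cr = π²EI / L_e² = π² × 106×10⁹ × 4.101×10^-7 / 0.7200² = 8.276×10^5 N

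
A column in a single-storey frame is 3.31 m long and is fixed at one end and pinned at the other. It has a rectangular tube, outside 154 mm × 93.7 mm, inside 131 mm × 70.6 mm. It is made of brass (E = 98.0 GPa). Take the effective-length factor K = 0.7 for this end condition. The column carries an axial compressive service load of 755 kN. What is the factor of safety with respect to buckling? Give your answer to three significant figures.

Weak-axis I_min = (h_o·b_o³ − h_i·b_i³)/12 with b_o = 93.7, b_i = 70.60 mm (shorter outer/inner sides).
I_min = (154×93.7³ − 131.0×70.60³)/12 = 6.716×10^6 mm⁴
I = 6.716×10^6 mm⁴ = 6.716×10^-6 m⁴
Effective length L_e = K·L = 0.7 × 3.31 = 2.317 m
P_cr = π²EI / L_e² = π² × 98.0×10⁹ × 6.716×10^-6 / 2.317² = 1.210×10^6 N
Factor of safety n = P_cr / P = 1210.0 / 755 = 1.60

n ≈ 1.60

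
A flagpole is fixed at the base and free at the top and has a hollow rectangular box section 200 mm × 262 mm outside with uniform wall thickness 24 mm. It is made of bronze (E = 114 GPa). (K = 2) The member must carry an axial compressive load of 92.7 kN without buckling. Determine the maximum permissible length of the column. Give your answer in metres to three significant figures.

Inner dimensions: h_i = 262 − 2×24 = 214.0 mm, b_i = 200 − 2×24 = 152.0 mm
Weak-axis I_min = (h_o·b_o³ − h_i·b_i³)/12 with b_o = 200, b_i = 152.0 mm (shorter outer/inner sides).
I_min = (262×200³ − 214.0×152.0³)/12 = 1.120×10^8 mm⁴
I = 1.120×10^-4 m⁴
At the buckling limit P_cr = P = 9.270×10^4 N
From P_cr = π²EI/(K·L)²:  L = (1/K)·√(π²EI/P_cr) = (1/2)·√(π²×1.14×10^11×1.120×10^-4/9.270×10^4)
L = 18.4 m

L_max ≈ 18.4 m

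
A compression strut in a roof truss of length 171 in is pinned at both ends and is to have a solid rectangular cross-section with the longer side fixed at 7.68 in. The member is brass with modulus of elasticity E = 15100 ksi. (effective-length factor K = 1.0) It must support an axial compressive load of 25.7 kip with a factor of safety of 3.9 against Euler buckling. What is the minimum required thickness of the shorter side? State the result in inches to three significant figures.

b ≈ 3.13 in

Required P_cr = n·P = 3.9 × 25.7 = 100.2 kip
L_e = K·L = 1 × 171 = 171.0 in
Required I = P_cr·L_e²/(π²E) = 1.002×10^5 × 171.0² / (π² × 1.51×10^7) = 19.67 in⁴
Rectangle, weak axis: I_min = h·b³/12 with h = 7.68 in fixed  ⇒  b = (12I/h)^(1/3) = 3.13 in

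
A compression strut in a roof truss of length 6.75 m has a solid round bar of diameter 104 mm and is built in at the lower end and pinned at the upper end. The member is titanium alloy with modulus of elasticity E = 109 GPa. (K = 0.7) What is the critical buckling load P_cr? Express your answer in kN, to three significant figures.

P_cr ≈ 277 kN

I = πd⁴/64 = π×104⁴/64 = 5.743×10^6 mm⁴
I = 5.743×10^6 mm⁴ = 5.743×10^-6 m⁴
Effective length L_e = K·L = 0.7 × 6.75 = 4.725 m
P_cr = π²EI / L_e² = π² × 109×10⁹ × 5.743×10^-6 / 4.725² = 2.767×10^5 N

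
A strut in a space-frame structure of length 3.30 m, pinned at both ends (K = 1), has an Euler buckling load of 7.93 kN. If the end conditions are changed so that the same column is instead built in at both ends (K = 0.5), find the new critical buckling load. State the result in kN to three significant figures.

P_cr ≈ 31.7 kN

P_cr ∝ 1/K², so P_cr,new = P_cr,old × (K_old/K_new)² = 7.93 × (1/0.5)²
= 7.93 × 4.000 = 31.7 kN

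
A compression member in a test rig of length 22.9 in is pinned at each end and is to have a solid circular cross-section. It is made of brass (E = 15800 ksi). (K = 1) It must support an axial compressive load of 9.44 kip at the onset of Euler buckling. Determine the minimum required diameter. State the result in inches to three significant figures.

d ≈ 0.897 in

L_e = K·L = 1 × 22.9 = 22.90 in
Required I = P_cr·L_e²/(π²E) = 9.440×10^3 × 22.90² / (π² × 1.58×10^7) = 3.175×10^-2 in⁴
Solid circle: I = πd⁴/64  ⇒  d = (64I/π)^(1/4) = (64×3.175×10^-2/π)^(1/4) = 0.897 in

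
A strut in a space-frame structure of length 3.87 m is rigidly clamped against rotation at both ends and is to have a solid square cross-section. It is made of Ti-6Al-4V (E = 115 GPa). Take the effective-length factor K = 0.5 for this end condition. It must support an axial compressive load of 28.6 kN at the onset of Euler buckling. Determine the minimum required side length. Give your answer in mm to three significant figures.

L_e = K·L = 0.5 × 3.87 = 1.935 m
Required I = P_cr·L_e²/(π²E) = 2.860×10^4 × 1.935² / (π² × 1.15×10^11) = 9.435×10^-8 m⁴
I_req = 9.435×10^4 mm⁴
Solid square: I = a⁴/12  ⇒  a = (12I)^(1/4) = (12×9.435×10^4)^(1/4) = 32.6 mm

a ≈ 32.6 mm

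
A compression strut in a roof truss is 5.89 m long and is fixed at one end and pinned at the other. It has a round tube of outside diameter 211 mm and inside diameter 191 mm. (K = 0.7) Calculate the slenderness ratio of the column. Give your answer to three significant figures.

d_o = 211 mm, d_i = 191 mm
I = π(d_o⁴ − d_i⁴)/64 = π(211⁴ − 191.0⁴)/64 = 3.197×10^7 mm⁴
A = 6.315×10^3 mm²;  r_min = √(I/A) = √(3.197×10^7/6.315×10^3) = 71.15 mm
L_e = K·L = 0.7 × 5.89 m = 4.123 m = 4123.0 mm
λ = L_e / r_min = 4123.0 / 71.15 = 57.9

λ ≈ 57.9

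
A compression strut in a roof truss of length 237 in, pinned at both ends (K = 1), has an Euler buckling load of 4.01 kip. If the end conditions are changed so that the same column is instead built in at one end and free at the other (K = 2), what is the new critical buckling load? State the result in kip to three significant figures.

P_cr ≈ 1.00 kip

P_cr ∝ 1/K², so P_cr,new = P_cr,old × (K_old/K_new)² = 4.01 × (1/2)²
= 4.01 × 0.2500 = 1.00 kip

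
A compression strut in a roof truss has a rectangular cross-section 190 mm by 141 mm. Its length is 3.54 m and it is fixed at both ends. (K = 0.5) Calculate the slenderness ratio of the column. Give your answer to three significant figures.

For a rectangle r_min = b/√12 = 141/√12 = 40.70 mm
L_e = K·L = 0.5 × 3.54 m = 1.770 m = 1770.0 mm
λ = L_e / r_min = 1770.0 / 40.70 = 43.5

λ ≈ 43.5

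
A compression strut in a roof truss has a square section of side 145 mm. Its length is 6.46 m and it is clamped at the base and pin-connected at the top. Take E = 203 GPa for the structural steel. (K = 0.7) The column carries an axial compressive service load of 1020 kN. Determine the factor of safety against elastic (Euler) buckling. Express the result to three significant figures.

n ≈ 3.54

I = a⁴/12 = 145⁴/12 = 3.684×10^7 mm⁴
I = 3.684×10^7 mm⁴ = 3.684×10^-5 m⁴
Effective length L_e = K·L = 0.7 × 6.46 = 4.522 m
P_cr = π²EI / L_e² = π² × 203×10⁹ × 3.684×10^-5 / 4.522² = 3.609×10^6 N
Factor of safety n = P_cr / P = 3609.3 / 1020 = 3.54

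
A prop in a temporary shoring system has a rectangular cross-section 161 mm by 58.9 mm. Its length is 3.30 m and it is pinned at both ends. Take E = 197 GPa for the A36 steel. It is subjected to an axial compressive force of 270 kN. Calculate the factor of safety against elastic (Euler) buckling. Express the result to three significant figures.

Buckling occurs about the weak axis: I_min = h·b³/12 with b = 58.9 mm (the shorter side).
I_min = 161×58.9³/12 = 2.742×10^6 mm⁴
I = 2.742×10^6 mm⁴ = 2.742×10^-6 m⁴
Effective length L_e = K·L = 1 × 3.30 = 3.300 m
P_cr = π²EI / L_e² = π² × 197×10⁹ × 2.742×10^-6 / 3.300² = 4.895×10^5 N
Factor of safety n = P_cr / P = 489.47 / 270 = 1.81

n ≈ 1.81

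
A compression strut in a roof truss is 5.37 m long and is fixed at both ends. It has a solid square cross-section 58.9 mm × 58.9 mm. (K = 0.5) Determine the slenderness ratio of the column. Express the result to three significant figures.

For a square r = a/√12 = 58.9/√12 = 17.00 mm
L_e = K·L = 0.5 × 5.37 m = 2.685 m = 2685.0 mm
λ = L_e / r_min = 2685.0 / 17.00 = 158

λ ≈ 158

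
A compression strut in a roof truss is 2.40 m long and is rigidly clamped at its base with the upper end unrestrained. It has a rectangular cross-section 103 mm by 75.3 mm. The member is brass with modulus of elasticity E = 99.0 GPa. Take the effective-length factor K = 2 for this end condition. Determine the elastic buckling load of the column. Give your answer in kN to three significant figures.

P_cr ≈ 155 kN

Buckling occurs about the weak axis: I_min = h·b³/12 with b = 75.3 mm (the shorter side).
I_min = 103×75.3³/12 = 3.665×10^6 mm⁴
I = 3.665×10^6 mm⁴ = 3.665×10^-6 m⁴
Effective length L_e = K·L = 2 × 2.40 = 4.800 m
P_cr = π²EI / L_e² = π² × 99.0×10⁹ × 3.665×10^-6 / 4.800² = 1.554×10^5 N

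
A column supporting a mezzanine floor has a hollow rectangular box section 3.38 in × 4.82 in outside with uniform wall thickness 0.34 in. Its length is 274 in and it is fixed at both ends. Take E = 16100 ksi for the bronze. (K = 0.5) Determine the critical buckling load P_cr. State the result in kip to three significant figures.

P_cr ≈ 73.8 kip

Inner dimensions: h_i = 4.82 − 2×0.34 = 4.140 in, b_i = 3.38 − 2×0.34 = 2.700 in
Weak-axis I_min = (h_o·b_o³ − h_i·b_i³)/12 with b_o = 3.38, b_i = 2.700 in (shorter outer/inner sides).
I_min = (4.82×3.38³ − 4.140×2.700³)/12 = 8.720 in⁴
Effective length L_e = K·L = 0.5 × 274 = 137.0 in
P_cr = π²EI / L_e² = π² × 16100×10³ × 8.720 / 137.0² = 7.382×10^4 lb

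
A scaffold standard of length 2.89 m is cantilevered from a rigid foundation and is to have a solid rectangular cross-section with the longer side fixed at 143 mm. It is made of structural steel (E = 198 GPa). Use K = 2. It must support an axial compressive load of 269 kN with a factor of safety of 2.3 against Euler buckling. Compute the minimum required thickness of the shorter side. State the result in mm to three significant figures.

Required P_cr = n·P = 2.3 × 269 = 618.7 kN
L_e = K·L = 2 × 2.89 = 5.780 m
Required I = P_cr·L_e²/(π²E) = 6.187×10^5 × 5.780² / (π² × 1.98×10^11) = 1.058×10^-5 m⁴
I_req = 1.058×10^7 mm⁴
Rectangle, weak axis: I_min = h·b³/12 with h = 143 mm fixed  ⇒  b = (12I/h)^(1/3) = 96.1 mm

b ≈ 96.1 mm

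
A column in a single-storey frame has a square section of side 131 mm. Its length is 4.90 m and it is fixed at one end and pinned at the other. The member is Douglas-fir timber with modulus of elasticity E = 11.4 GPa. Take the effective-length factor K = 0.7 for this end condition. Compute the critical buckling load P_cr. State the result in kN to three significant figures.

I = a⁴/12 = 131⁴/12 = 2.454×10^7 mm⁴
I = 2.454×10^7 mm⁴ = 2.454×10^-5 m⁴
Effective length L_e = K·L = 0.7 × 4.90 = 3.430 m
P_cr = π²EI / L_e² = π² × 11.4×10⁹ × 2.454×10^-5 / 3.430² = 2.347×10^5 N

P_cr ≈ 235 kN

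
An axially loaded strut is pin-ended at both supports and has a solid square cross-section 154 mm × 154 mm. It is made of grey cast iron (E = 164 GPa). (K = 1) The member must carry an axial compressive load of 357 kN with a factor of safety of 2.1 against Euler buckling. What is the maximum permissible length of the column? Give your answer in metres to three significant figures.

L_max ≈ 10.1 m

I = a⁴/12 = 154⁴/12 = 4.687×10^7 mm⁴
I = 4.687×10^-5 m⁴
Required critical load P_cr = n·P = 2.1 × 357 = 749.7 kN = 7.497×10^5 N
From P_cr = π²EI/(K·L)²:  L = (1/K)·√(π²EI/P_cr) = (1/1)·√(π²×1.64×10^11×4.687×10^-5/7.497×10^5)
L = 10.1 m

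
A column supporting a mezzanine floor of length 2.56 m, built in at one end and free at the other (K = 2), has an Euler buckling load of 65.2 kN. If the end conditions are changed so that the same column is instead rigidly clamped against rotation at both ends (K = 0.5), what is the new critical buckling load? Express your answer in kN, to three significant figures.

P_cr ∝ 1/K², so P_cr,new = P_cr,old × (K_old/K_new)² = 65.2 × (2/0.5)²
= 65.2 × 16.00 = 1040 kN

P_cr ≈ 1040 kN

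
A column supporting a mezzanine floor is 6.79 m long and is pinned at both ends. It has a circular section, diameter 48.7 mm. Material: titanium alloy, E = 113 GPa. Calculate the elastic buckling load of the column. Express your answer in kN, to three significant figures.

P_cr ≈ 6.68 kN

I = πd⁴/64 = π×48.7⁴/64 = 2.761×10^5 mm⁴
I = 2.761×10^5 mm⁴ = 2.761×10^-7 m⁴
Effective length L_e = K·L = 1 × 6.79 = 6.790 m
P_cr = π²EI / L_e² = π² × 113×10⁹ × 2.761×10^-7 / 6.790² = 6.679×10^3 N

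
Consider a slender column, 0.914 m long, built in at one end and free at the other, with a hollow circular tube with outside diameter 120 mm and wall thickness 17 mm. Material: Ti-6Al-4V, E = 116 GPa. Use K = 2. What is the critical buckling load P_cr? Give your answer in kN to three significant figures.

P_cr ≈ 2570 kN

Inner diameter d_i = 120 − 2×17 = 86.00 mm
I = π(d_o⁴ − d_i⁴)/64 = π(120⁴ − 86.00⁴)/64 = 7.494×10^6 mm⁴
I = 7.494×10^6 mm⁴ = 7.494×10^-6 m⁴
Effective length L_e = K·L = 2 × 0.914 = 1.828 m
P_cr = π²EI / L_e² = π² × 116×10⁹ × 7.494×10^-6 / 1.828² = 2.567×10^6 N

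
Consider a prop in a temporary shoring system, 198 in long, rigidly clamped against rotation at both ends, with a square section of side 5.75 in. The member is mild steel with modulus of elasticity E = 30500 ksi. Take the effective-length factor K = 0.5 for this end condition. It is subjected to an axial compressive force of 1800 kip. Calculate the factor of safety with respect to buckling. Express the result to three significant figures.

n ≈ 1.55

I = a⁴/12 = 5.75⁴/12 = 91.09 in⁴
Effective length L_e = K·L = 0.5 × 198 = 99.00 in
P_cr = π²EI / L_e² = π² × 30500×10³ × 91.09 / 99.00² = 2.798×10^6 lb
Factor of safety n = P_cr / P = 2797.8 / 1800 = 1.55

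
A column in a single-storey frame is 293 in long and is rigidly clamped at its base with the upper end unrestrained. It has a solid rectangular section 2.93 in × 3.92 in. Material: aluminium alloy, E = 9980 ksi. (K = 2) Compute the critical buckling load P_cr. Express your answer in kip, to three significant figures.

P_cr ≈ 2.36 kip

Buckling occurs about the weak axis: I_min = h·b³/12 with b = 2.93 in (the shorter side).
I_min = 3.92×2.93³/12 = 8.217 in⁴
Effective length L_e = K·L = 2 × 293 = 586.0 in
P_cr = π²EI / L_e² = π² × 9980×10³ × 8.217 / 586.0² = 2.357×10^3 lb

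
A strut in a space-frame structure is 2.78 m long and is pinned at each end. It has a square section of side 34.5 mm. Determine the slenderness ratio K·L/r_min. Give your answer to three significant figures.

For a square r = a/√12 = 34.5/√12 = 9.959 mm
L_e = K·L = 1 × 2.78 m = 2.780 m = 2780.0 mm
λ = L_e / r_min = 2780.0 / 9.959 = 279

λ ≈ 279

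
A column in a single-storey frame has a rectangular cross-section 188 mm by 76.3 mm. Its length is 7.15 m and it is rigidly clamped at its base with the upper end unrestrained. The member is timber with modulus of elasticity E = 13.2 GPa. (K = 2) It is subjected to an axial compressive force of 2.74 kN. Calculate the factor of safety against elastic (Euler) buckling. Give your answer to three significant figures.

Buckling occurs about the weak axis: I_min = h·b³/12 with b = 76.3 mm (the shorter side).
I_min = 188×76.3³/12 = 6.959×10^6 mm⁴
I = 6.959×10^6 mm⁴ = 6.959×10^-6 m⁴
Effective length L_e = K·L = 2 × 7.15 = 14.30 m
P_cr = π²EI / L_e² = π² × 13.2×10⁹ × 6.959×10^-6 / 14.30² = 4.434×10^3 N
Factor of safety n = P_cr / P = 4.4336 / 2.74 = 1.62

n ≈ 1.62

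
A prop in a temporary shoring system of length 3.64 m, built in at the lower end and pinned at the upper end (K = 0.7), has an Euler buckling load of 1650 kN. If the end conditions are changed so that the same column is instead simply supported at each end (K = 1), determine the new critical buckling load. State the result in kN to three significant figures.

P_cr ∝ 1/K², so P_cr,new = P_cr,old × (K_old/K_new)² = 1650 × (0.7/1)²
= 1650 × 0.4900 = 808 kN

P_cr ≈ 808 kN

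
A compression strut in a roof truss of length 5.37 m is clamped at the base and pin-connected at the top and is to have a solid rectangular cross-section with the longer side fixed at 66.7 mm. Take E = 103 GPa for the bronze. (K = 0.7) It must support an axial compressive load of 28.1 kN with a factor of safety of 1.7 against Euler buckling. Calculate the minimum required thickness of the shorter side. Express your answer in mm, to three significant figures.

b ≈ 49.2 mm

Required P_cr = n·P = 1.7 × 28.1 = 47.77 kN
L_e = K·L = 0.7 × 5.37 = 3.759 m
Required I = P_cr·L_e²/(π²E) = 4.777×10^4 × 3.759² / (π² × 1.03×10^11) = 6.640×10^-7 m⁴
I_req = 6.640×10^5 mm⁴
Rectangle, weak axis: I_min = h·b³/12 with h = 66.7 mm fixed  ⇒  b = (12I/h)^(1/3) = 49.2 mm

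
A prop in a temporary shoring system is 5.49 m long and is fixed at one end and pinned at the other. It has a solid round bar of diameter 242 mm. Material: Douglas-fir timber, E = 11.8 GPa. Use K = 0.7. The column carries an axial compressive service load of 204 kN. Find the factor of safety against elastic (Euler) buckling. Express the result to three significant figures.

I = πd⁴/64 = π×242⁴/64 = 1.684×10^8 mm⁴
I = 1.684×10^8 mm⁴ = 1.684×10^-4 m⁴
Effective length L_e = K·L = 0.7 × 5.49 = 3.843 m
P_cr = π²EI / L_e² = π² × 11.8×10⁹ × 1.684×10^-4 / 3.843² = 1.328×10^6 N
Factor of safety n = P_cr / P = 1327.6 / 204 = 6.51

n ≈ 6.51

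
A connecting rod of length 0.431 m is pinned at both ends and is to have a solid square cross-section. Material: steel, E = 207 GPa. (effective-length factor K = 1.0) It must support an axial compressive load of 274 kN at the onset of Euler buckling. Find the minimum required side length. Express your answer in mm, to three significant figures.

a ≈ 23.4 mm

L_e = K·L = 1 × 0.431 = 0.4310 m
Required I = P_cr·L_e²/(π²E) = 2.740×10^5 × 0.4310² / (π² × 2.07×10^11) = 2.491×10^-8 m⁴
I_req = 2.491×10^4 mm⁴
Solid square: I = a⁴/12  ⇒  a = (12I)^(1/4) = (12×2.491×10^4)^(1/4) = 23.4 mm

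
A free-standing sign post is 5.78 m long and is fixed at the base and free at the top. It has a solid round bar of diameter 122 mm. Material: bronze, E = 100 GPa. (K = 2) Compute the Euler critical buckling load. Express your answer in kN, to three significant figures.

P_cr ≈ 80.3 kN

I = πd⁴/64 = π×122⁴/64 = 1.087×10^7 mm⁴
I = 1.087×10^7 mm⁴ = 1.087×10^-5 m⁴
Effective length L_e = K·L = 2 × 5.78 = 11.56 m
P_cr = π²EI / L_e² = π² × 100×10⁹ × 1.087×10^-5 / 11.56² = 8.031×10^4 N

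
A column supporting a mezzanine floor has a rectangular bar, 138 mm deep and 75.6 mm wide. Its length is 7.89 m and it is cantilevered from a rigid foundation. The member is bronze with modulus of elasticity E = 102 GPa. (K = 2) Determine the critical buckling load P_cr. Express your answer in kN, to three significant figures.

Buckling occurs about the weak axis: I_min = h·b³/12 with b = 75.6 mm (the shorter side).
I_min = 138×75.6³/12 = 4.969×10^6 mm⁴
I = 4.969×10^6 mm⁴ = 4.969×10^-6 m⁴
Effective length L_e = K·L = 2 × 7.89 = 15.78 m
P_cr = π²EI / L_e² = π² × 102×10⁹ × 4.969×10^-6 / 15.78² = 2.009×10^4 N

P_cr ≈ 20.1 kN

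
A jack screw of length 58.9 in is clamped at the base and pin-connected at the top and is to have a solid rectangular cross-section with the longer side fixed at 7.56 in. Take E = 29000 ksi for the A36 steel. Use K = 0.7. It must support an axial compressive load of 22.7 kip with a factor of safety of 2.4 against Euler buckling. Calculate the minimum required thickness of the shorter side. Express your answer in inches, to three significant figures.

b ≈ 0.801 in

Required P_cr = n·P = 2.4 × 22.7 = 54.48 kip
L_e = K·L = 0.7 × 58.9 = 41.23 in
Required I = P_cr·L_e²/(π²E) = 5.448×10^4 × 41.23² / (π² × 2.90×10^7) = 0.3236 in⁴
Rectangle, weak axis: I_min = h·b³/12 with h = 7.56 in fixed  ⇒  b = (12I/h)^(1/3) = 0.801 in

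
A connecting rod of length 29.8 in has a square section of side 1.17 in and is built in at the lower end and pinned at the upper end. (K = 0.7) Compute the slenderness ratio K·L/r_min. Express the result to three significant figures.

λ ≈ 61.8

I = a⁴/12 = 1.17⁴/12 = 0.1562 in⁴
A = 1.369 in²;  r_min = √(I/A) = √(0.1562/1.369) = 0.3377 in
L_e = K·L = 0.7 × 29.8 = 20.86 in
λ = L_e / r_min = 20.860 / 0.3377 = 61.8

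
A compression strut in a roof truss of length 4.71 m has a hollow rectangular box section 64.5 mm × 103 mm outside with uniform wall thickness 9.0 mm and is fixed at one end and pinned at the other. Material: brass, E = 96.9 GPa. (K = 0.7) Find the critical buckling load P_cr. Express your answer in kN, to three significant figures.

Inner dimensions: h_i = 103 − 2×9.0 = 85.00 mm, b_i = 64.5 − 2×9.0 = 46.50 mm
Weak-axis I_min = (h_o·b_o³ − h_i·b_i³)/12 with b_o = 64.5, b_i = 46.50 mm (shorter outer/inner sides).
I_min = (103×64.5³ − 85.00×46.50³)/12 = 1.591×10^6 mm⁴
I = 1.591×10^6 mm⁴ = 1.591×10^-6 m⁴
Effective length L_e = K·L = 0.7 × 4.71 = 3.297 m
P_cr = π²EI / L_e² = π² × 96.9×10⁹ × 1.591×10^-6 / 3.297² = 1.400×10^5 N

P_cr ≈ 140 kN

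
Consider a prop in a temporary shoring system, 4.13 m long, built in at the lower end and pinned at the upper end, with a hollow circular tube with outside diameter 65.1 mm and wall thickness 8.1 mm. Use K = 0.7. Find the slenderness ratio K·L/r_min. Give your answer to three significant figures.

Inner diameter d_i = 65.1 − 2×8.1 = 48.90 mm
I = π(d_o⁴ − d_i⁴)/64 = π(65.1⁴ − 48.90⁴)/64 = 6.010×10^5 mm⁴
A = 1.450×10^3 mm²;  r_min = √(I/A) = √(6.010×10^5/1.450×10^3) = 20.36 mm
L_e = K·L = 0.7 × 4.13 m = 2.891 m = 2891.0 mm
λ = L_e / r_min = 2891.0 / 20.36 = 142

λ ≈ 142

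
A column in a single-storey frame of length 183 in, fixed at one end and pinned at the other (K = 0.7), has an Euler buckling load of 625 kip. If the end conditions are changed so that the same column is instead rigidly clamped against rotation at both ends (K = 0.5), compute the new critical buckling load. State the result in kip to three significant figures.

P_cr ∝ 1/K², so P_cr,new = P_cr,old × (K_old/K_new)² = 625 × (0.7/0.5)²
= 625 × 1.960 = 1220 kip

P_cr ≈ 1220 kip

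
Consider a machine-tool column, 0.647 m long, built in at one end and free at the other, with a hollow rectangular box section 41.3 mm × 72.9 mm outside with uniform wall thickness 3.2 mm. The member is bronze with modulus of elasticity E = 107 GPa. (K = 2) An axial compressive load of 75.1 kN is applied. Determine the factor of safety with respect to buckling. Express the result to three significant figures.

n ≈ 1.62

Inner dimensions: h_i = 72.9 − 2×3.2 = 66.50 mm, b_i = 41.3 − 2×3.2 = 34.90 mm
Weak-axis I_min = (h_o·b_o³ − h_i·b_i³)/12 with b_o = 41.3, b_i = 34.90 mm (shorter outer/inner sides).
I_min = (72.9×41.3³ − 66.50×34.90³)/12 = 1.924×10^5 mm⁴
I = 1.924×10^5 mm⁴ = 1.924×10^-7 m⁴
Effective length L_e = K·L = 2 × 0.647 = 1.294 m
P_cr = π²EI / L_e² = π² × 107×10⁹ × 1.924×10^-7 / 1.294² = 1.213×10^5 N
Factor of safety n = P_cr / P = 121.34 / 75.1 = 1.62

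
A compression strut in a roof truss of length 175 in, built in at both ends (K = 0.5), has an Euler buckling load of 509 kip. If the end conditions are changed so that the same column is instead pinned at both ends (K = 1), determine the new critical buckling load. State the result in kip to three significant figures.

P_cr ∝ 1/K², so P_cr,new = P_cr,old × (K_old/K_new)² = 509 × (0.5/1)²
= 509 × 0.2500 = 127 kip

P_cr ≈ 127 kip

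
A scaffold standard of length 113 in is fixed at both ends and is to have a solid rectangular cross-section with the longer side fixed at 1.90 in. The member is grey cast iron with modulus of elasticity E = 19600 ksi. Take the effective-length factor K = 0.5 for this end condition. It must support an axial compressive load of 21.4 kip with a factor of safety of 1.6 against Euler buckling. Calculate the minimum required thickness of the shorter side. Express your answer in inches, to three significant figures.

b ≈ 1.53 in

Required P_cr = n·P = 1.6 × 21.4 = 34.24 kip
L_e = K·L = 0.5 × 113 = 56.50 in
Required I = P_cr·L_e²/(π²E) = 3.424×10^4 × 56.50² / (π² × 1.96×10^7) = 0.5650 in⁴
Rectangle, weak axis: I_min = h·b³/12 with h = 1.90 in fixed  ⇒  b = (12I/h)^(1/3) = 1.53 in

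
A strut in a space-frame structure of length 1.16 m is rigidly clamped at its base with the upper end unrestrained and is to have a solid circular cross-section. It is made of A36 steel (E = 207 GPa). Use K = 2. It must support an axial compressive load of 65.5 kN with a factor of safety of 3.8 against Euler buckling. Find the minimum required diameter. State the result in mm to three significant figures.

d ≈ 60.5 mm

Required P_cr = n·P = 3.8 × 65.5 = 248.9 kN
L_e = K·L = 2 × 1.16 = 2.320 m
Required I = P_cr·L_e²/(π²E) = 2.489×10^5 × 2.320² / (π² × 2.07×10^11) = 6.557×10^-7 m⁴
I_req = 6.557×10^5 mm⁴
Solid circle: I = πd⁴/64  ⇒  d = (64I/π)^(1/4) = (64×6.557×10^5/π)^(1/4) = 60.5 mm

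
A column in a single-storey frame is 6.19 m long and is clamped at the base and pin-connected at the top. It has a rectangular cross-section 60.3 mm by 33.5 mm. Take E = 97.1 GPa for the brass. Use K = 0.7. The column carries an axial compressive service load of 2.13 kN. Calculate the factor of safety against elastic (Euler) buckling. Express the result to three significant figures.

n ≈ 4.53

Buckling occurs about the weak axis: I_min = h·b³/12 with b = 33.5 mm (the shorter side).
I_min = 60.3×33.5³/12 = 1.889×10^5 mm⁴
I = 1.889×10^5 mm⁴ = 1.889×10^-7 m⁴
Effective length L_e = K·L = 0.7 × 6.19 = 4.333 m
P_cr = π²EI / L_e² = π² × 97.1×10⁹ × 1.889×10^-7 / 4.333² = 9.643×10^3 N
Factor of safety n = P_cr / P = 9.6430 / 2.13 = 4.53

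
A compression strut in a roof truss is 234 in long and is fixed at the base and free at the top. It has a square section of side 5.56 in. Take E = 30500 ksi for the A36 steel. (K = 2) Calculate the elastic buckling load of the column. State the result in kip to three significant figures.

I = a⁴/12 = 5.56⁴/12 = 79.64 in⁴
Effective length L_e = K·L = 2 × 234 = 468.0 in
P_cr = π²EI / L_e² = π² × 30500×10³ × 79.64 / 468.0² = 1.095×10^5 lb

P_cr ≈ 109 kip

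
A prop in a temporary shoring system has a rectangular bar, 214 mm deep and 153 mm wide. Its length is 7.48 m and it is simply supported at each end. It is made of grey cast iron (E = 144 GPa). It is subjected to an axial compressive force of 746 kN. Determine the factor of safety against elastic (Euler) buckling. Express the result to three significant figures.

n ≈ 2.17

Buckling occurs about the weak axis: I_min = h·b³/12 with b = 153 mm (the shorter side).
I_min = 214×153³/12 = 6.387×10^7 mm⁴
I = 6.387×10^7 mm⁴ = 6.387×10^-5 m⁴
Effective length L_e = K·L = 1 × 7.48 = 7.480 m
P_cr = π²EI / L_e² = π² × 144×10⁹ × 6.387×10^-5 / 7.480² = 1.622×10^6 N
Factor of safety n = P_cr / P = 1622.4 / 746 = 2.17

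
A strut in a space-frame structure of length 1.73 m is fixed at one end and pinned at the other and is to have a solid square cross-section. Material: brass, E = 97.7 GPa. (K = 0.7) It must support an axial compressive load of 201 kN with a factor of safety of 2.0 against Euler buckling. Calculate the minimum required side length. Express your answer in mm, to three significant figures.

a ≈ 52.0 mm

Required P_cr = n·P = 2.0 × 201 = 402.0 kN
L_e = K·L = 0.7 × 1.73 = 1.211 m
Required I = P_cr·L_e²/(π²E) = 4.020×10^5 × 1.211² / (π² × 9.77×10^10) = 6.114×10^-7 m⁴
I_req = 6.114×10^5 mm⁴
Solid square: I = a⁴/12  ⇒  a = (12I)^(1/4) = (12×6.114×10^5)^(1/4) = 52.0 mm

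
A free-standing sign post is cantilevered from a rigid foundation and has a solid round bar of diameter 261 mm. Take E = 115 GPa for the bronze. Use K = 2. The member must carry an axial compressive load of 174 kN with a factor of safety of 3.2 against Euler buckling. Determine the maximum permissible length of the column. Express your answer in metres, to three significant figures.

L_max ≈ 10.8 m

I = πd⁴/64 = π×261⁴/64 = 2.278×10^8 mm⁴
I = 2.278×10^-4 m⁴
Required critical load P_cr = n·P = 3.2 × 174 = 556.8 kN = 5.568×10^5 N
From P_cr = π²EI/(K·L)²:  L = (1/K)·√(π²EI/P_cr) = (1/2)·√(π²×1.15×10^11×2.278×10^-4/5.568×10^5)
L = 10.8 m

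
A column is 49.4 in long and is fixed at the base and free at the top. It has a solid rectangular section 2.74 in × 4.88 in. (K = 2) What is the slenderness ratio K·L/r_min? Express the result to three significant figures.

For a rectangle r_min = b/√12 = 2.74/√12 = 0.7910 in
L_e = K·L = 2 × 49.4 = 98.80 in
λ = L_e / r_min = 98.800 / 0.7910 = 125

λ ≈ 125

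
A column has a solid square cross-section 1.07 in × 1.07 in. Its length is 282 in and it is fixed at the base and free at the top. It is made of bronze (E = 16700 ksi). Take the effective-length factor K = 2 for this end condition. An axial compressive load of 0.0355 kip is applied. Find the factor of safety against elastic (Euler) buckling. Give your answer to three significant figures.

n ≈ 1.59

I = a⁴/12 = 1.07⁴/12 = 0.1092 in⁴
Effective length L_e = K·L = 2 × 282 = 564.0 in
P_cr = π²EI / L_e² = π² × 16700×10³ × 0.1092 / 564.0² = 56.60 lb
Factor of safety n = P_cr / P = 0.056599 / 0.0355 = 1.59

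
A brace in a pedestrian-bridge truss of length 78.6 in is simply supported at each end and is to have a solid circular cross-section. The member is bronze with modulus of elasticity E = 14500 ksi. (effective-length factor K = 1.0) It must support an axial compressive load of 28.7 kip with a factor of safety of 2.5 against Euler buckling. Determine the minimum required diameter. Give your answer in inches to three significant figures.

Required P_cr = n·P = 2.5 × 28.7 = 71.75 kip
L_e = K·L = 1 × 78.6 = 78.60 in
Required I = P_cr·L_e²/(π²E) = 7.175×10^4 × 78.60² / (π² × 1.45×10^7) = 3.097 in⁴
Solid circle: I = πd⁴/64  ⇒  d = (64I/π)^(1/4) = (64×3.097/π)^(1/4) = 2.82 in

d ≈ 2.82 in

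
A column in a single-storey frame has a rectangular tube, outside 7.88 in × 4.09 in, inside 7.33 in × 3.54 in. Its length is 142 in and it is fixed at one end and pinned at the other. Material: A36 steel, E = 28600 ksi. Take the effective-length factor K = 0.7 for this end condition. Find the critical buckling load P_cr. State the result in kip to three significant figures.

Weak-axis I_min = (h_o·b_o³ − h_i·b_i³)/12 with b_o = 4.09, b_i = 3.540 in (shorter outer/inner sides).
I_min = (7.88×4.09³ − 7.330×3.540³)/12 = 17.83 in⁴
Effective length L_e = K·L = 0.7 × 142 = 99.40 in
P_cr = π²EI / L_e² = π² × 28600×10³ × 17.83 / 99.40² = 5.094×10^5 lb

P_cr ≈ 509 kip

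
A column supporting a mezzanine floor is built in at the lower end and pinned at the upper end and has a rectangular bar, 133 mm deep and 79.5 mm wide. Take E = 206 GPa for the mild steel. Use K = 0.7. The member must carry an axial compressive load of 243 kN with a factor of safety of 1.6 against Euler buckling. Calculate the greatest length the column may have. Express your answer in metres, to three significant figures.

Buckling occurs about the weak axis: I_min = h·b³/12 with b = 79.5 mm (the shorter side).
I_min = 133×79.5³/12 = 5.569×10^6 mm⁴
I = 5.569×10^-6 m⁴
Required critical load P_cr = n·P = 1.6 × 243 = 388.8 kN = 3.888×10^5 N
From P_cr = π²EI/(K·L)²:  L = (1/K)·√(π²EI/P_cr) = (1/0.7)·√(π²×2.06×10^11×5.569×10^-6/3.888×10^5)
L = 7.71 m

L_max ≈ 7.71 m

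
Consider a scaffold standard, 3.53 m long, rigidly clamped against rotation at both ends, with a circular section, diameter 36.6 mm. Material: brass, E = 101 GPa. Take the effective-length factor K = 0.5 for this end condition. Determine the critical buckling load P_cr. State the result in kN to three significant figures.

I = πd⁴/64 = π×36.6⁴/64 = 8.808×10^4 mm⁴
I = 8.808×10^4 mm⁴ = 8.808×10^-8 m⁴
Effective length L_e = K·L = 0.5 × 3.53 = 1.765 m
P_cr = π²EI / L_e² = π² × 101×10⁹ × 8.808×10^-8 / 1.765² = 2.819×10^4 N

P_cr ≈ 28.2 kN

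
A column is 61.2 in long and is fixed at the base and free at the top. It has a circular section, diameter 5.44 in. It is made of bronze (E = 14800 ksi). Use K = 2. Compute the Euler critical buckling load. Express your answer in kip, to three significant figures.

P_cr ≈ 419 kip

I = πd⁴/64 = π×5.44⁴/64 = 42.99 in⁴
Effective length L_e = K·L = 2 × 61.2 = 122.4 in
P_cr = π²EI / L_e² = π² × 14800×10³ × 42.99 / 122.4² = 4.191×10^5 lb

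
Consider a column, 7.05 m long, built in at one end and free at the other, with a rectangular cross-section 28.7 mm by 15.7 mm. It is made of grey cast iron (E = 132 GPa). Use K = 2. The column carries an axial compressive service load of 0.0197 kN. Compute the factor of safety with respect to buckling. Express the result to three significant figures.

Buckling occurs about the weak axis: I_min = h·b³/12 with b = 15.7 mm (the shorter side).
I_min = 28.7×15.7³/12 = 9.255×10^3 mm⁴
I = 9.255×10^3 mm⁴ = 9.255×10^-9 m⁴
Effective length L_e = K·L = 2 × 7.05 = 14.10 m
P_cr = π²EI / L_e² = π² × 132×10⁹ × 9.255×10^-9 / 14.10² = 60.65 N
Factor of safety n = P_cr / P = 0.060651 / 0.0197 = 3.08

n ≈ 3.08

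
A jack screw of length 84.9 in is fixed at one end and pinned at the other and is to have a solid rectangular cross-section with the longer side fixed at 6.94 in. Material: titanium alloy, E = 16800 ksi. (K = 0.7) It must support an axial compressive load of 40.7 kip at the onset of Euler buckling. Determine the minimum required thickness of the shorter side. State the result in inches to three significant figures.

b ≈ 1.14 in

L_e = K·L = 0.7 × 84.9 = 59.43 in
Required I = P_cr·L_e²/(π²E) = 4.070×10^4 × 59.43² / (π² × 1.68×10^7) = 0.8670 in⁴
Rectangle, weak axis: I_min = h·b³/12 with h = 6.94 in fixed  ⇒  b = (12I/h)^(1/3) = 1.14 in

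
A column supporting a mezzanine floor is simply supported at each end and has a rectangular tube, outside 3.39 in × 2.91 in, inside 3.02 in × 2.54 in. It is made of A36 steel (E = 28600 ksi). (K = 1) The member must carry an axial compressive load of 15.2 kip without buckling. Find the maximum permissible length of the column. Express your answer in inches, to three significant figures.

L_max ≈ 230 in

Weak-axis I_min = (h_o·b_o³ − h_i·b_i³)/12 with b_o = 2.91, b_i = 2.540 in (shorter outer/inner sides).
I_min = (3.39×2.91³ − 3.020×2.540³)/12 = 2.837 in⁴
At the buckling limit P_cr = P = 1.520×10^4 lb
From P_cr = π²EI/(K·L)²:  L = (1/K)·√(π²EI/P_cr) = (1/1)·√(π²×2.86×10^7×2.837/1.520×10^4)
L = 230 in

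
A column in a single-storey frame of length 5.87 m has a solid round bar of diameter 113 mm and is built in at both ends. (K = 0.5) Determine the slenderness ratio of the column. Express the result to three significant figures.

λ ≈ 104

For a solid circle r = d/4 = 113/4 = 28.25 mm
L_e = K·L = 0.5 × 5.87 m = 2.935 m = 2935.0 mm
λ = L_e / r_min = 2935.0 / 28.25 = 104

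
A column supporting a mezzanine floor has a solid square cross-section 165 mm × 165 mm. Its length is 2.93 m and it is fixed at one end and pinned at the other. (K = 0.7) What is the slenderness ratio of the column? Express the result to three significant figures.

λ ≈ 43.1

For a square r = a/√12 = 165/√12 = 47.63 mm
L_e = K·L = 0.7 × 2.93 m = 2.051 m = 2051.0 mm
λ = L_e / r_min = 2051.0 / 47.63 = 43.1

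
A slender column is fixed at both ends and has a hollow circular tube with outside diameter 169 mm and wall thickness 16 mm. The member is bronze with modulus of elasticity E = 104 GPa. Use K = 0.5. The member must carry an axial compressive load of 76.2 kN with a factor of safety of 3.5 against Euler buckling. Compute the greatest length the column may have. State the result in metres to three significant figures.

Inner diameter d_i = 169 − 2×16 = 137.0 mm
I = π(d_o⁴ − d_i⁴)/64 = π(169⁴ − 137.0⁴)/64 = 2.275×10^7 mm⁴
I = 2.275×10^-5 m⁴
Required critical load P_cr = n·P = 3.5 × 76.2 = 266.7 kN = 2.667×10^5 N
From P_cr = π²EI/(K·L)²:  L = (1/K)·√(π²EI/P_cr) = (1/0.5)·√(π²×1.04×10^11×2.275×10^-5/2.667×10^5)
L = 18.7 m

L_max ≈ 18.7 m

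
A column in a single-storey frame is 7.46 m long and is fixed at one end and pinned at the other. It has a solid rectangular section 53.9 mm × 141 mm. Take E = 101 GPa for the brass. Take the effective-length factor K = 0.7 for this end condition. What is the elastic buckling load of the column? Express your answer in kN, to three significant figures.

P_cr ≈ 67.3 kN

Buckling occurs about the weak axis: I_min = h·b³/12 with b = 53.9 mm (the shorter side).
I_min = 141×53.9³/12 = 1.840×10^6 mm⁴
I = 1.840×10^6 mm⁴ = 1.840×10^-6 m⁴
Effective length L_e = K·L = 0.7 × 7.46 = 5.222 m
P_cr = π²EI / L_e² = π² × 101×10⁹ × 1.840×10^-6 / 5.222² = 6.726×10^4 N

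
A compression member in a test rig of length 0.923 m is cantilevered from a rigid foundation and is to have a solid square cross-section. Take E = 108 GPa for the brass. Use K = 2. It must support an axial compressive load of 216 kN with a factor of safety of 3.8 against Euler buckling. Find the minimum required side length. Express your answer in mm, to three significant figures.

Required P_cr = n·P = 3.8 × 216 = 820.8 kN
L_e = K·L = 2 × 0.923 = 1.846 m
Required I = P_cr·L_e²/(π²E) = 8.208×10^5 × 1.846² / (π² × 1.08×10^11) = 2.624×10^-6 m⁴
I_req = 2.624×10^6 mm⁴
Solid square: I = a⁴/12  ⇒  a = (12I)^(1/4) = (12×2.624×10^6)^(1/4) = 74.9 mm

a ≈ 74.9 mm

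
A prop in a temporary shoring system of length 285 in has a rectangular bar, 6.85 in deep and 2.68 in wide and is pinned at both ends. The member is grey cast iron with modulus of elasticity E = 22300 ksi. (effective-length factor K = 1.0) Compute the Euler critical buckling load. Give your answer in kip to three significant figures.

Buckling occurs about the weak axis: I_min = h·b³/12 with b = 2.68 in (the shorter side).
I_min = 6.85×2.68³/12 = 10.99 in⁴
Effective length L_e = K·L = 1 × 285 = 285.0 in
P_cr = π²EI / L_e² = π² × 22300×10³ × 10.99 / 285.0² = 2.977×10^4 lb

P_cr ≈ 29.8 kip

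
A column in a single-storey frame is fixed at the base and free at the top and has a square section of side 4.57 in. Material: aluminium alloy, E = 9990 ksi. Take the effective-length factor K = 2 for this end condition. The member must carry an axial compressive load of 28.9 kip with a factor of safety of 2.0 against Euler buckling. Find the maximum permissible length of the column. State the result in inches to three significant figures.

I = a⁴/12 = 4.57⁴/12 = 36.35 in⁴
Required critical load P_cr = n·P = 2.0 × 28.9 = 57.80 kip = 5.780×10^4 lb
From P_cr = π²EI/(K·L)²:  L = (1/K)·√(π²EI/P_cr) = (1/2)·√(π²×9.99×10^6×36.35/5.780×10^4)
L = 125 in

L_max ≈ 125 in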